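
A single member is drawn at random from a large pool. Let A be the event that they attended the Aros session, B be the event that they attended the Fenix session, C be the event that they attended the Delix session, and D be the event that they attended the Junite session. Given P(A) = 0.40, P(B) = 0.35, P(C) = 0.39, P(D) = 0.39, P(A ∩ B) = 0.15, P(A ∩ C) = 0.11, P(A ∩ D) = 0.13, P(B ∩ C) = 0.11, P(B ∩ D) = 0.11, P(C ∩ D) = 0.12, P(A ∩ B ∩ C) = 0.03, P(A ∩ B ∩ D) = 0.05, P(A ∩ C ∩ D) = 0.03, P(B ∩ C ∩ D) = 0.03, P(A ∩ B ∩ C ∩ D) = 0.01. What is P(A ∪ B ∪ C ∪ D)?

P(A ∪ B ∪ C ∪ D) = 0.40 + 0.35 + 0.39 + 0.39 − 0.15 − 0.11 − 0.13 − 0.11 − 0.11 − 0.12 + 0.03 + 0.05 + 0.03 + 0.03 − 0.01 = 0.93

0.93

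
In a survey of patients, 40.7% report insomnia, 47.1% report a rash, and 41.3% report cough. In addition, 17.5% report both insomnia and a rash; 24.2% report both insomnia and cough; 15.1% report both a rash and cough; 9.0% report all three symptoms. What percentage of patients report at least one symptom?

81.3%

P(union) = 40.7 + 47.1 + 41.3 − 17.5 − 24.2 − 15.1 + 9.0 = 81.3%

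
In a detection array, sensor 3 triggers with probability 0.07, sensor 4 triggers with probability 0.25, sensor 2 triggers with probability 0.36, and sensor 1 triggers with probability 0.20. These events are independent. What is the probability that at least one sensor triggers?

0.64288

P(none) = (1 − 0.07) × (1 − 0.25) × (1 − 0.36) × (1 − 0.20) = 0.93 × 0.75 × 0.64 × 0.80 = 0.35712
P(at least one) = 1 − 0.35712 = 0.64288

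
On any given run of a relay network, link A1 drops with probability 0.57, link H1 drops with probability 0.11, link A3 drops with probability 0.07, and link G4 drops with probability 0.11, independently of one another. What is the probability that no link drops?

0.31676079

P(none) = (1 − 0.57) × (1 − 0.11) × (1 − 0.07) × (1 − 0.11) = 0.43 × 0.89 × 0.93 × 0.89 = 0.31676079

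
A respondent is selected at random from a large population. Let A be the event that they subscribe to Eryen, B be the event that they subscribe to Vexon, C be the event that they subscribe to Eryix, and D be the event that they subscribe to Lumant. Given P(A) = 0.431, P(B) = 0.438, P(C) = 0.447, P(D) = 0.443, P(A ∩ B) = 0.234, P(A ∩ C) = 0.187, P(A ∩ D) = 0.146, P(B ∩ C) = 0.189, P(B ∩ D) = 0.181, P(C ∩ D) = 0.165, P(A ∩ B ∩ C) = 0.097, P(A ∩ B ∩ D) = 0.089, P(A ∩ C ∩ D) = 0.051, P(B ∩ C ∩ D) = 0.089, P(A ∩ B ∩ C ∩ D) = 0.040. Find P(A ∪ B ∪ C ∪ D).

Using inclusion–exclusion:
P(A ∪ B ∪ C ∪ D) = 0.431 + 0.438 + 0.447 + 0.443 − 0.234 − 0.187 − 0.146 − 0.189 − 0.181 − 0.165 + 0.097 + 0.089 + 0.051 + 0.089 − 0.040 = 0.943

0.943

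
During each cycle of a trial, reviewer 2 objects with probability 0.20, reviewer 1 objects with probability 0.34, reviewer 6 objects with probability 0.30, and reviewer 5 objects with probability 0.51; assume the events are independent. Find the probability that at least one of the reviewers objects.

0.818896

P(none) = (1 − 0.20) × (1 − 0.34) × (1 − 0.30) × (1 − 0.51) = 0.80 × 0.66 × 0.70 × 0.49 = 0.181104
P(at least one) = 1 − 0.181104 = 0.818896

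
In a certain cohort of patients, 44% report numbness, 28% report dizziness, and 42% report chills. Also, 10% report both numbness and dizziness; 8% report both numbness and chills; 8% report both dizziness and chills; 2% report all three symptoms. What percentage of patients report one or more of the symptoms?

90%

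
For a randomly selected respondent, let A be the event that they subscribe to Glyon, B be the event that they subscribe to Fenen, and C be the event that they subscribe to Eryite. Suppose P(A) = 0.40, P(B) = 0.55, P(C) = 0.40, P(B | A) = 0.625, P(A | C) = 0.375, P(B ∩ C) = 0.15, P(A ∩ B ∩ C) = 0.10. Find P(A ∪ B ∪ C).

0.90

P(A ∩ B) = P(A)·P(B|A) = 0.40 × 0.625 = 0.25
P(A ∩ C) = P(C)·P(A|C) = 0.40 × 0.375 = 0.15
P(A ∪ B ∪ C) = 0.40 + 0.55 + 0.40 − 0.25 − 0.15 − 0.15 + 0.10 = 0.90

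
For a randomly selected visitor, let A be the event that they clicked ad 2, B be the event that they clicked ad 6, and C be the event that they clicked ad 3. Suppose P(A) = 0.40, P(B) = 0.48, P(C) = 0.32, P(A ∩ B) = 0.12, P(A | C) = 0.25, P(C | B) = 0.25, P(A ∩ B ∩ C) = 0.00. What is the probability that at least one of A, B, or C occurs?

P(A ∩ C) = P(C)·P(A|C) = 0.32 × 0.25 = 0.08
P(B ∩ C) = P(B)·P(C|B) = 0.48 × 0.25 = 0.12
P(A ∪ B ∪ C) = 0.40 + 0.48 + 0.32 − 0.12 − 0.08 − 0.12 + 0.00 = 0.88

0.88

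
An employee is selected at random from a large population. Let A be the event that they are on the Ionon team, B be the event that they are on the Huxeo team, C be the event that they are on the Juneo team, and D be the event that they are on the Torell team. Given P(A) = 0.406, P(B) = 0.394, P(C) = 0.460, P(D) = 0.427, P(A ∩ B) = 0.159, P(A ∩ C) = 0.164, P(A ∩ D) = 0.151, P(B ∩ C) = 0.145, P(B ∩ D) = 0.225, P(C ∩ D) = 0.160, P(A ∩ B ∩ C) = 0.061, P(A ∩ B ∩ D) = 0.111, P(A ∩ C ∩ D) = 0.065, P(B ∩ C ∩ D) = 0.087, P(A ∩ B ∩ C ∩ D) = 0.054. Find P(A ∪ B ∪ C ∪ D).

0.953

By inclusion-exclusion,
P(A ∪ B ∪ C ∪ D) = 0.406 + 0.394 + 0.460 + 0.427 − 0.159 − 0.164 − 0.151 − 0.145 − 0.225 − 0.160 + 0.061 + 0.111 + 0.065 + 0.087 − 0.054 = 0.953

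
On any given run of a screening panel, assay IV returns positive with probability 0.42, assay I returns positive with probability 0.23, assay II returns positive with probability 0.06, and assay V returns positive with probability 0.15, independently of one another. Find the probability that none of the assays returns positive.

P(none) = (1 − 0.42) × (1 − 0.23) × (1 − 0.06) × (1 − 0.15) = 0.58 × 0.77 × 0.94 × 0.85 = 0.3568334

0.3568334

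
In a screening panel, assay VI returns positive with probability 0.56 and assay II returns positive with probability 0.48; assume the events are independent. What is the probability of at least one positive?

0.7712

P(none) = (1 − 0.56) × (1 − 0.48) = 0.44 × 0.52 = 0.2288
P(at least one) = 1 − 0.2288 = 0.7712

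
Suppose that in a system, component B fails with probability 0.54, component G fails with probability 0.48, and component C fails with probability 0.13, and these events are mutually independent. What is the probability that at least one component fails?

0.791896

P(none) = (1 − 0.54) × (1 − 0.48) × (1 − 0.13) = 0.46 × 0.52 × 0.87 = 0.208104
P(at least one) = 1 − 0.208104 = 0.791896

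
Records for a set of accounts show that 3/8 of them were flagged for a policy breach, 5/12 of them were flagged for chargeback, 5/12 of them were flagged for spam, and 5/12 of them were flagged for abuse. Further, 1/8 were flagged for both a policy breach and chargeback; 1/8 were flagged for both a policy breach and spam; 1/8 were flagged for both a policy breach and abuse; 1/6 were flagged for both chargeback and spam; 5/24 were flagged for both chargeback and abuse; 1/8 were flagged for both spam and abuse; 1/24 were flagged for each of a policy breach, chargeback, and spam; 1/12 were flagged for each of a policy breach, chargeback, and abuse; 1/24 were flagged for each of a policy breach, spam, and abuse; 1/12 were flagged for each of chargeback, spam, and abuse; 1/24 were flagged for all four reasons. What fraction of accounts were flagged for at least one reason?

Inclusion–exclusion gives
P(union) = 3/8 + 5/12 + 5/12 + 5/12 − 1/8 − 1/8 − 1/8 − 1/6 − 5/24 − 1/8 + 1/24 + 1/12 + 1/24 + 1/12 − 1/24 = 23/24

23/24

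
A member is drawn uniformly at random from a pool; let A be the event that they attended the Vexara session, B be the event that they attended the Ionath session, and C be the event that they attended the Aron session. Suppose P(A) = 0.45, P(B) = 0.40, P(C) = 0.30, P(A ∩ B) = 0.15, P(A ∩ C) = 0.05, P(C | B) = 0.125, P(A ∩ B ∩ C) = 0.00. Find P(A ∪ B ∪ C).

0.90

P(B ∩ C) = P(B)·P(C|B) = 0.40 × 0.125 = 0.05
P(A ∪ B ∪ C) = 0.45 + 0.40 + 0.30 − 0.15 − 0.05 − 0.05 + 0.00 = 0.90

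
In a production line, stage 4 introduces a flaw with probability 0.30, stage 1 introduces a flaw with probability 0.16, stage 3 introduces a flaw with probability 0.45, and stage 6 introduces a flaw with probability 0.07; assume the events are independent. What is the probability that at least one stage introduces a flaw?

0.699238

Independence gives P(none) = ∏(1 − pᵢ).
P(none) = (1 − 0.30) × (1 − 0.16) × (1 − 0.45) × (1 − 0.07) = 0.70 × 0.84 × 0.55 × 0.93 = 0.300762
P(at least one) = 1 − 0.300762 = 0.699238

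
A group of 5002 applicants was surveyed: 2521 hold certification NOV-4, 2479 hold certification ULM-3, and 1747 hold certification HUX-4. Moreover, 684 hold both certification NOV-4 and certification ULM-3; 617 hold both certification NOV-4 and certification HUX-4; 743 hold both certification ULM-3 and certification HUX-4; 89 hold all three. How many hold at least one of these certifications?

4792

N(≥1) = 2521 + 2479 + 1747 − 684 − 617 − 743 + 89 = 4792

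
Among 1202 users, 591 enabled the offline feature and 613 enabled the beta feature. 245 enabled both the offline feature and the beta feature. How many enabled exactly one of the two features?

|exactly one| = 591 + 613 − 2·245 = 714

714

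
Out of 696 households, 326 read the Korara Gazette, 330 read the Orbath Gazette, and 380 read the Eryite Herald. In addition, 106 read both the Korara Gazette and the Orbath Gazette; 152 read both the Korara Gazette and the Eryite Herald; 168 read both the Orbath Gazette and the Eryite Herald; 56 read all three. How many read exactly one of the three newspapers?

352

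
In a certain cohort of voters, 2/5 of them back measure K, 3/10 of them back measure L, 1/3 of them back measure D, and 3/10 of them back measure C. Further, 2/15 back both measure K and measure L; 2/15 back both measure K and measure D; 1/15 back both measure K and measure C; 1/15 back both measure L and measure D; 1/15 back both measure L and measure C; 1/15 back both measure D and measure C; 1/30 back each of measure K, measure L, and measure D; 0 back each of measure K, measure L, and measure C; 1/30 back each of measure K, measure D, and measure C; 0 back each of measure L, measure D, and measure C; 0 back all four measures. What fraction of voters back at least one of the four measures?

Inclusion–exclusion gives
P(union) = 2/5 + 3/10 + 1/3 + 3/10 − 2/15 − 2/15 − 1/15 − 1/15 − 1/15 − 1/15 + 1/30 + 0 + 1/30 + 0 − 0 = 13/15

13/15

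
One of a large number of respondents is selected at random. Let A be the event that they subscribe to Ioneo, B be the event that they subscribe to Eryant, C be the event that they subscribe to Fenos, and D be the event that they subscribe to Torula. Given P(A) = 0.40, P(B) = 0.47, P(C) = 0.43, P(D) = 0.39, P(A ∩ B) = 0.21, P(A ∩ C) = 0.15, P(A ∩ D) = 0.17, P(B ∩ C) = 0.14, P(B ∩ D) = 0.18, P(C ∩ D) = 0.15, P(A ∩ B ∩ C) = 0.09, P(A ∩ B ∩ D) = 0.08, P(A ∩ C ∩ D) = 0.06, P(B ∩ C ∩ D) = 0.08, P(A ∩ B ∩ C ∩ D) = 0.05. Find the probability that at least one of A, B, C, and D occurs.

0.95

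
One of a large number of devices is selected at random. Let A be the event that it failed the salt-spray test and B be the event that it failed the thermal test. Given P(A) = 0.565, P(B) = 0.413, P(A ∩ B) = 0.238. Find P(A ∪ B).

Inclusion–exclusion gives
P(A ∪ B) = 0.565 + 0.413 − 0.238 = 0.740

0.740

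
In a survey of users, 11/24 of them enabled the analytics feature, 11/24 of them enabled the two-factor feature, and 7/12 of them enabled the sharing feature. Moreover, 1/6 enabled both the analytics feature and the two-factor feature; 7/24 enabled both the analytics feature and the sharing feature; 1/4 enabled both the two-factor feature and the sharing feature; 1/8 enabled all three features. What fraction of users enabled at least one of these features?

11/12

P(union) = 11/24 + 11/24 + 7/12 − 1/6 − 7/24 − 1/4 + 1/8 = 11/12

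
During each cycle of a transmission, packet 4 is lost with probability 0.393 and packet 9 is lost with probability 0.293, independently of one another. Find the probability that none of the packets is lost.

0.429149

Since the events are independent, P(none) is the product of the individual non-occurrence probabilities.
P(none) = (1 − 0.393) × (1 − 0.293) = 0.607 × 0.707 = 0.429149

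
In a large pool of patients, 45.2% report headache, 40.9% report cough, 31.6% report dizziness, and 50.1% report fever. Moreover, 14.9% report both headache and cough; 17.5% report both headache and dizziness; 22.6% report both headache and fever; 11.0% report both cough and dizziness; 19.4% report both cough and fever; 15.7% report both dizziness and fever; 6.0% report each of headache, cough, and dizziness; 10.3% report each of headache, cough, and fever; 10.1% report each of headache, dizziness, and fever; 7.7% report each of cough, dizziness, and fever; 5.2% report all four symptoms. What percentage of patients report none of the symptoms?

P(union) = 45.2 + 40.9 + 31.6 + 50.1 − 14.9 − 17.5 − 22.6 − 11.0 − 19.4 − 15.7 + 6.0 + 10.3 + 10.1 + 7.7 − 5.2 = 95.6%
P(none) = 100% − 95.6% = 4.4%

4.4%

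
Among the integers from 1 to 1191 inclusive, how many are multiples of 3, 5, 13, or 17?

639

397 + 238 + 91 + 70 − 79 − 30 − 23 − 18 − 14 − 5 + 6 + 4 + 1 + 1 − 0 = 639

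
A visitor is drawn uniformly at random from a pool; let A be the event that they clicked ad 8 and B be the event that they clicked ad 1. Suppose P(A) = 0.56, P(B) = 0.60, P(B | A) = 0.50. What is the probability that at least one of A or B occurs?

P(A ∩ B) = P(A)·P(B|A) = 0.56 × 0.50 = 0.28
Apply inclusion-exclusion:
P(A ∪ B) = 0.56 + 0.60 − 0.28 = 0.88

0.88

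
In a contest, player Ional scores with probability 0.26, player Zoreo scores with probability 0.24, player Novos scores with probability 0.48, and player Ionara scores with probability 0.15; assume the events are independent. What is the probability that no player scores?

0.2485808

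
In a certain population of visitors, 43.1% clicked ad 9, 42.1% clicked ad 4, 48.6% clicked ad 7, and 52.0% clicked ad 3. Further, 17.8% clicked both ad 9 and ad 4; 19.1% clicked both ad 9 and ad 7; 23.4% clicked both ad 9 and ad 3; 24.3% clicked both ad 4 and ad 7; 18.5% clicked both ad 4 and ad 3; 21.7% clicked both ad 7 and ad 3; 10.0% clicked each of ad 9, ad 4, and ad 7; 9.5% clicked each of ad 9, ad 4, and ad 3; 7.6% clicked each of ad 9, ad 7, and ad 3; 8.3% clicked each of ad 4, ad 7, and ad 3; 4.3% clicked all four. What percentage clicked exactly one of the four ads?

Using the inclusion–exclusion count for exactly one event:
P(exactly one) = 43.1 + 42.1 + 48.6 + 52.0 − 2·17.8 − 2·19.1 − 2·23.4 − 2·24.3 − 2·18.5 − 2·21.7 + 3·10.0 + 3·9.5 + 3·7.6 + 3·8.3 − 4·4.3 = 25.2%

25.2%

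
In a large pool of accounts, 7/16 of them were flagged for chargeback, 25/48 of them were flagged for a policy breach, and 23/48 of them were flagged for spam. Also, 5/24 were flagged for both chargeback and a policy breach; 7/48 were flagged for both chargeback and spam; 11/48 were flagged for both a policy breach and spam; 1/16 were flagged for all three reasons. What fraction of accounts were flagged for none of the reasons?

1/12

Inclusion–exclusion gives
P(≥1) = 7/16 + 25/48 + 23/48 − 5/24 − 7/48 − 11/48 + 1/16 = 11/12
P(none) = 1 − 11/12 = 1/12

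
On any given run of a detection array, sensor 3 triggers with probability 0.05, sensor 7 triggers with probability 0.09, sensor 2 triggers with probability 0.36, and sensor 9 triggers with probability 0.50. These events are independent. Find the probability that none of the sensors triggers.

0.27664

Independence gives P(none) = ∏(1 − pᵢ).
P(none) = (1 − 0.05) × (1 − 0.09) × (1 − 0.36) × (1 − 0.50) = 0.95 × 0.91 × 0.64 × 0.50 = 0.27664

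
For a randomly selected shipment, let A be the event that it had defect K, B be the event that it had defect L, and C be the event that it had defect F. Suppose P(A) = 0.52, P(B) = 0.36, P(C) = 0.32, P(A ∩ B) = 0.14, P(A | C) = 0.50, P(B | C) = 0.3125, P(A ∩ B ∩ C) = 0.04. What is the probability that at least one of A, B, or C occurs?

0.84

P(A ∩ C) = P(C)·P(A|C) = 0.32 × 0.50 = 0.16
P(B ∩ C) = P(C)·P(B|C) = 0.32 × 0.3125 = 0.10
P(A ∪ B ∪ C) = 0.52 + 0.36 + 0.32 − 0.14 − 0.16 − 0.10 + 0.04 = 0.84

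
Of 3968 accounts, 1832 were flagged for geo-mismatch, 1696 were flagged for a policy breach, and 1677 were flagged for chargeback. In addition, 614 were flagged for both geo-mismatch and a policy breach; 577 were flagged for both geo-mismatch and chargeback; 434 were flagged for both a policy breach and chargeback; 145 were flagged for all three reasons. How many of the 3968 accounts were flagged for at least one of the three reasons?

Using inclusion–exclusion:
N(≥1) = 1832 + 1696 + 1677 − 614 − 577 − 434 + 145 = 3725

3725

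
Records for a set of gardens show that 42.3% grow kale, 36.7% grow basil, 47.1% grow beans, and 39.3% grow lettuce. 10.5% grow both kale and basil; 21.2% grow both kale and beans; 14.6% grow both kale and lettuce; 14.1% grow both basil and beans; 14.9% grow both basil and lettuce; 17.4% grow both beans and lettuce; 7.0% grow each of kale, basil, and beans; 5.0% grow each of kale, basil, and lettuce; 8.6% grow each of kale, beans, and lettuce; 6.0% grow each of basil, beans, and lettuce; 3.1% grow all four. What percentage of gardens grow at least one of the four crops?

96.2%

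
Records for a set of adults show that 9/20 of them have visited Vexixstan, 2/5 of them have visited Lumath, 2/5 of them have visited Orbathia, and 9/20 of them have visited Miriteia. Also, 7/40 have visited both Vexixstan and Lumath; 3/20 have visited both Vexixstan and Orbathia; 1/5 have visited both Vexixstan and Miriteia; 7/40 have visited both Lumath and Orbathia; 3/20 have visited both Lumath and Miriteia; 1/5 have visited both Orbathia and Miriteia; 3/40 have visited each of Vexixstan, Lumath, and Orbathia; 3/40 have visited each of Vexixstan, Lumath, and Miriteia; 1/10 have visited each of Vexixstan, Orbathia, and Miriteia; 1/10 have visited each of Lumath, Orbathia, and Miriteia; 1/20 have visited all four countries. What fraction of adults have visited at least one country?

P(≥1) = 9/20 + 2/5 + 2/5 + 9/20 − 7/40 − 3/20 − 1/5 − 7/40 − 3/20 − 1/5 + 3/40 + 3/40 + 1/10 + 1/10 − 1/20 = 19/20

19/20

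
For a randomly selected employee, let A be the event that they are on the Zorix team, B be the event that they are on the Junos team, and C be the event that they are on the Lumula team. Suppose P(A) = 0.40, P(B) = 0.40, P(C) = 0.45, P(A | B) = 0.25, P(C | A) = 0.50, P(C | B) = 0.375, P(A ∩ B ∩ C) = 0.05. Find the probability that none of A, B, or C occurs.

0.15

P(A ∩ B) = P(B)·P(A|B) = 0.40 × 0.25 = 0.10
P(A ∩ C) = P(A)·P(C|A) = 0.40 × 0.50 = 0.20
P(B ∩ C) = P(B)·P(C|B) = 0.40 × 0.375 = 0.15
P(A ∪ B ∪ C) = 0.40 + 0.40 + 0.45 − 0.10 − 0.20 − 0.15 + 0.05 = 0.85
P(none) = 1 − 0.85 = 0.15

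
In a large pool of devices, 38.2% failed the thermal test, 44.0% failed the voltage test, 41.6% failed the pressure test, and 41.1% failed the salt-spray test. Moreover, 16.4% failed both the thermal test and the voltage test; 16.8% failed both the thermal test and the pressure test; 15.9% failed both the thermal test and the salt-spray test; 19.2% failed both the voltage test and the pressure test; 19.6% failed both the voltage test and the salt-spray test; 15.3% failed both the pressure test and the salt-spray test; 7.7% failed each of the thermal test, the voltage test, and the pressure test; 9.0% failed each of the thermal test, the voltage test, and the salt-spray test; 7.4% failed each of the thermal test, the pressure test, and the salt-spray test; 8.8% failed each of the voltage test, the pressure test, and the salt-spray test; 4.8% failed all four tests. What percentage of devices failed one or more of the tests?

89.8%

Inclusion–exclusion gives
P(union) = 38.2 + 44.0 + 41.6 + 41.1 − 16.4 − 16.8 − 15.9 − 19.2 − 19.6 − 15.3 + 7.7 + 9.0 + 7.4 + 8.8 − 4.8 = 89.8%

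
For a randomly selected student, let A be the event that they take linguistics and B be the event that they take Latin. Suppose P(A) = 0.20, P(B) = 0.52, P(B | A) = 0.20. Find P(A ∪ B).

P(A ∩ B) = P(A)·P(B|A) = 0.20 × 0.20 = 0.04
P(A ∪ B) = 0.20 + 0.52 − 0.04 = 0.68

0.68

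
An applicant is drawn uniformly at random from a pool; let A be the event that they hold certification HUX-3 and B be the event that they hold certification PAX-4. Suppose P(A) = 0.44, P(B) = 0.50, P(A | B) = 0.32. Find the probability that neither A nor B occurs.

P(A ∩ B) = P(B)·P(A|B) = 0.50 × 0.32 = 0.16
By inclusion–exclusion:
P(A ∪ B) = 0.44 + 0.50 − 0.16 = 0.78
P(none) = 1 − 0.78 = 0.22

0.22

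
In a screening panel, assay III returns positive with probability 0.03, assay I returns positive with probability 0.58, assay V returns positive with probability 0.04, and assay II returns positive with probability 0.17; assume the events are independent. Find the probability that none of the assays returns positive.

0.32461632

P(none) = (1 − 0.03) × (1 − 0.58) × (1 − 0.04) × (1 − 0.17) = 0.97 × 0.42 × 0.96 × 0.83 = 0.32461632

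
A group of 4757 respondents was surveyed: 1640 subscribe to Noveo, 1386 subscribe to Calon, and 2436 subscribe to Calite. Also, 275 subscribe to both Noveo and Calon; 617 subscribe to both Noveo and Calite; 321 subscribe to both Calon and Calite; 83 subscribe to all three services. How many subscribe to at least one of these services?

4332

By inclusion–exclusion:
N(≥1) = 1640 + 1386 + 2436 − 275 − 617 − 321 + 83 = 4332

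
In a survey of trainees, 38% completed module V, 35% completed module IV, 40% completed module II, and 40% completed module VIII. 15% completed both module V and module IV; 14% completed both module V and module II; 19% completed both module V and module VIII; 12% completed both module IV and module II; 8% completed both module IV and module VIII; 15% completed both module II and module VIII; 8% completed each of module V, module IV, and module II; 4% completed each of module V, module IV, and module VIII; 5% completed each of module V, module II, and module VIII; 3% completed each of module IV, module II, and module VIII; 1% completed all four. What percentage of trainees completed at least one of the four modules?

89%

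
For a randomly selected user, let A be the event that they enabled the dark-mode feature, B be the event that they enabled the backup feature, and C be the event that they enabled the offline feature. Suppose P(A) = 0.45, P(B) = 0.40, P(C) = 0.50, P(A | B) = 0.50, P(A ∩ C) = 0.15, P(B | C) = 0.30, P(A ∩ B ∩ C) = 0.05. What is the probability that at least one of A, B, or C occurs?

P(A ∩ B) = P(B)·P(A|B) = 0.40 × 0.50 = 0.20
P(B ∩ C) = P(C)·P(B|C) = 0.50 × 0.30 = 0.15
P(A ∪ B ∪ C) = 0.45 + 0.40 + 0.50 − 0.20 − 0.15 − 0.15 + 0.05 = 0.90

0.90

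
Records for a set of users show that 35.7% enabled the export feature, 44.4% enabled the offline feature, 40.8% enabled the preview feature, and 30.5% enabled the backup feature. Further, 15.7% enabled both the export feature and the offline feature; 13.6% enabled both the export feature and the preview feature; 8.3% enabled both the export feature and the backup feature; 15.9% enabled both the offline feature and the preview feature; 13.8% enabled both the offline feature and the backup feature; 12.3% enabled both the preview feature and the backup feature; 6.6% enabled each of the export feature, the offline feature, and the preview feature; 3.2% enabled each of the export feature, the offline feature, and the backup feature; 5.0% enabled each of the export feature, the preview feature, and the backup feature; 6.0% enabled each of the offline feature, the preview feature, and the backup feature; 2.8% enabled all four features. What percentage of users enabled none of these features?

Using inclusion–exclusion:
P(≥1) = 35.7 + 44.4 + 40.8 + 30.5 − 15.7 − 13.6 − 8.3 − 15.9 − 13.8 − 12.3 + 6.6 + 3.2 + 5.0 + 6.0 − 2.8 = 89.8%
P(none) = 100% − 89.8% = 10.2%

10.2%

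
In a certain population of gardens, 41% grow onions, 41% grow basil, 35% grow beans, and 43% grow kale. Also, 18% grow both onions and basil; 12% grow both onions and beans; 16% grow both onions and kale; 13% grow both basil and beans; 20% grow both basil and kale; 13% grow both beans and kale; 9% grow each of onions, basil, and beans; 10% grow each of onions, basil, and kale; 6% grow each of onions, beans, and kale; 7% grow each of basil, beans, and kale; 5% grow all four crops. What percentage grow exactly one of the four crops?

Using the inclusion–exclusion count for exactly one event:
P(exactly one) = 41 + 41 + 35 + 43 − 2·18 − 2·12 − 2·16 − 2·13 − 2·20 − 2·13 + 3·9 + 3·10 + 3·6 + 3·7 − 4·5 = 52%

52%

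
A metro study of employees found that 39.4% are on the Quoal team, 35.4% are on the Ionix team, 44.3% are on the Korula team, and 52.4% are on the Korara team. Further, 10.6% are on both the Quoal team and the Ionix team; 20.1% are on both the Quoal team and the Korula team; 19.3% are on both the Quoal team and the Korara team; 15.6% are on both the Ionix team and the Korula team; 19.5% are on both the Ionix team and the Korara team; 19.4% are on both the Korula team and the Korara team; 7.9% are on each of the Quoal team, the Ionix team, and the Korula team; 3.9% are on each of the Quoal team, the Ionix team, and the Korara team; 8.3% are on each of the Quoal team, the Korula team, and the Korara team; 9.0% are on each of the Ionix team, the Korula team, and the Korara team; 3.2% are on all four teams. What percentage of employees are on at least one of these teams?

P(union) = 39.4 + 35.4 + 44.3 + 52.4 − 10.6 − 20.1 − 19.3 − 15.6 − 19.5 − 19.4 + 7.9 + 3.9 + 8.3 + 9.0 − 3.2 = 92.9%

92.9%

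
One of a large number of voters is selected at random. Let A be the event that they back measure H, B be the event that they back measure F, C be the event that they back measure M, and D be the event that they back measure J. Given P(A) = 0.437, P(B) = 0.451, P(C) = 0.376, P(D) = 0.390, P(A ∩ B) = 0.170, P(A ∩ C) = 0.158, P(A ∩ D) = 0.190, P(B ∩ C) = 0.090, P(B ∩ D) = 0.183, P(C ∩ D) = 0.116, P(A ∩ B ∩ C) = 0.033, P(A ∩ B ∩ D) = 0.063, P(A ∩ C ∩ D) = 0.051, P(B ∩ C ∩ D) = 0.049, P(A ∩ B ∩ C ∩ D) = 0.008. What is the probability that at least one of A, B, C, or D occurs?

0.935

P(A ∪ B ∪ C ∪ D) = 0.437 + 0.451 + 0.376 + 0.390 − 0.170 − 0.158 − 0.190 − 0.090 − 0.183 − 0.116 + 0.033 + 0.063 + 0.051 + 0.049 − 0.008 = 0.935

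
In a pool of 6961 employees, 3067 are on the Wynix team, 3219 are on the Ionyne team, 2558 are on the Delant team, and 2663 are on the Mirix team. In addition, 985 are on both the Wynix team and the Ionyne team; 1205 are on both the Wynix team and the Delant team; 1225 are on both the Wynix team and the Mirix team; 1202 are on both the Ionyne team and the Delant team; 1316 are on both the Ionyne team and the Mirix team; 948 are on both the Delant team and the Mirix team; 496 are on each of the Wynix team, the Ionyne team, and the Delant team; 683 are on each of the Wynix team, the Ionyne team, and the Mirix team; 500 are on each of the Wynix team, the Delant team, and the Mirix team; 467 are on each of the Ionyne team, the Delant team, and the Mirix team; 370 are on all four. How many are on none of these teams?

559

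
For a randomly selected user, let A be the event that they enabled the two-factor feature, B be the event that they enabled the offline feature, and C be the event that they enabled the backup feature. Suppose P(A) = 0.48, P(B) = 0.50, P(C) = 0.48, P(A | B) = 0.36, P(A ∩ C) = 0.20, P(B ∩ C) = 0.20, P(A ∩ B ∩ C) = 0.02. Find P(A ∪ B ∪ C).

0.90

P(A ∩ B) = P(B)·P(A|B) = 0.50 × 0.36 = 0.18
P(A ∪ B ∪ C) = 0.48 + 0.50 + 0.48 − 0.18 − 0.20 − 0.20 + 0.02 = 0.90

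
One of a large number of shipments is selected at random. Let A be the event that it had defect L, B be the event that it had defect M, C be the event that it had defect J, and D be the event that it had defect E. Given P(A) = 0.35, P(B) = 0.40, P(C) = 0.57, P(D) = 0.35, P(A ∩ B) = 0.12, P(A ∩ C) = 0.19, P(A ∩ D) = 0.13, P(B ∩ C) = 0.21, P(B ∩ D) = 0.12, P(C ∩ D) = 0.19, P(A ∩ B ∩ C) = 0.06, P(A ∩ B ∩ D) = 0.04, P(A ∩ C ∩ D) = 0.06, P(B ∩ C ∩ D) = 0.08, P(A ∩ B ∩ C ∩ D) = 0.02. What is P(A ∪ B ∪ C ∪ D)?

0.93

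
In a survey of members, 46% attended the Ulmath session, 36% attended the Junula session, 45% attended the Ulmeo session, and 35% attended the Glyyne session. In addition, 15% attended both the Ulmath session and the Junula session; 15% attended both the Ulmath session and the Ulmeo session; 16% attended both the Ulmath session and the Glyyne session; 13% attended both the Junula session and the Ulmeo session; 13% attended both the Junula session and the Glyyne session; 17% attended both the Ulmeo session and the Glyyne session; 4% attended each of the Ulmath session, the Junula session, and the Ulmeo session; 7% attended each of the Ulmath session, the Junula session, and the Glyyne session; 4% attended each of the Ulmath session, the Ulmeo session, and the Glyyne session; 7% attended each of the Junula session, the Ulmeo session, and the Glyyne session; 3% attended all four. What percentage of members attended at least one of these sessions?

92%

By inclusion–exclusion:
P(at least one) = 46 + 36 + 45 + 35 − 15 − 15 − 16 − 13 − 13 − 17 + 4 + 7 + 4 + 7 − 3 = 92%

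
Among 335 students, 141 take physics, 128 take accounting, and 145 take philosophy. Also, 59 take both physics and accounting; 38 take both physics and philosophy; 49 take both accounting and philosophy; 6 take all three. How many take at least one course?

274

Inclusion–exclusion gives
|union| = 141 + 128 + 145 − 59 − 38 − 49 + 6 = 274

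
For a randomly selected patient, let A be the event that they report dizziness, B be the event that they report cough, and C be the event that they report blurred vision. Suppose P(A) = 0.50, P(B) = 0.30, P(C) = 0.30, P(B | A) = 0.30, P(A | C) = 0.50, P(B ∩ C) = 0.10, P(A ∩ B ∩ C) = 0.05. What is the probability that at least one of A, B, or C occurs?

0.75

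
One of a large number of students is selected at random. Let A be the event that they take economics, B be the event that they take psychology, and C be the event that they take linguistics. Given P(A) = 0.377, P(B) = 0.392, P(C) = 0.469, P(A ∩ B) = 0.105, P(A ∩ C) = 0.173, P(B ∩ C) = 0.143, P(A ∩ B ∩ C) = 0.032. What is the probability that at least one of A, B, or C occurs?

Inclusion–exclusion gives
P(A ∪ B ∪ C) = 0.377 + 0.392 + 0.469 − 0.105 − 0.173 − 0.143 + 0.032 = 0.849

0.849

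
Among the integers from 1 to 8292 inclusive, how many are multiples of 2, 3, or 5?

6081

By inclusion-exclusion,
4146 + 2764 + 1658 − 1382 − 829 − 552 + 276 = 6081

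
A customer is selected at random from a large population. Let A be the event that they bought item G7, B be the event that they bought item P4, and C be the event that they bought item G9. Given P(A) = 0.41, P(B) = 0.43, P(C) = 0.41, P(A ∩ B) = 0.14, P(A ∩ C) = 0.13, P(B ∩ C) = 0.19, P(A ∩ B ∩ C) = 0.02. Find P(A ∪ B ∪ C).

0.81

P(A ∪ B ∪ C) = 0.41 + 0.43 + 0.41 − 0.14 − 0.13 − 0.19 + 0.02 = 0.81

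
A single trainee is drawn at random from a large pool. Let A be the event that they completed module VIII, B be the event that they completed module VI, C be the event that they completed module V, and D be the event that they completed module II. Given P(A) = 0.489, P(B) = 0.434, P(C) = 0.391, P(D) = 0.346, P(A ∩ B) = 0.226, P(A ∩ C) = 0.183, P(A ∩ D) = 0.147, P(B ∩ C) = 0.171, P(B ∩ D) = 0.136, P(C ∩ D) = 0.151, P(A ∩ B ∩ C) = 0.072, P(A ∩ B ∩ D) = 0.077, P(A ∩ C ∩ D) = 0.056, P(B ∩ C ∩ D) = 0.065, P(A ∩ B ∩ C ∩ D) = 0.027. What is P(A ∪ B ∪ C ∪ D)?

0.889

Using inclusion–exclusion:
P(A ∪ B ∪ C ∪ D) = 0.489 + 0.434 + 0.391 + 0.346 − 0.226 − 0.183 − 0.147 − 0.171 − 0.136 − 0.151 + 0.072 + 0.077 + 0.056 + 0.065 − 0.027 = 0.889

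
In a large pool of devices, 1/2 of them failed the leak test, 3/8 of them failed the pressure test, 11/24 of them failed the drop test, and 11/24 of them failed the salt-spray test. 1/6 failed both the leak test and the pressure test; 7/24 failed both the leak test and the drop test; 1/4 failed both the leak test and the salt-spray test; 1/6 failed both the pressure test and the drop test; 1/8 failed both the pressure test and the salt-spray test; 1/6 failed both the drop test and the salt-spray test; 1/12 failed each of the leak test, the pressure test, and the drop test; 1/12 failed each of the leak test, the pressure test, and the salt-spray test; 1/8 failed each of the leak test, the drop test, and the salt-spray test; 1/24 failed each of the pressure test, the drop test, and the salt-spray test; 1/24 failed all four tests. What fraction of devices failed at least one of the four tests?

11/12

P(union) = 1/2 + 3/8 + 11/24 + 11/24 − 1/6 − 7/24 − 1/4 − 1/6 − 1/8 − 1/6 + 1/12 + 1/12 + 1/8 + 1/24 − 1/24 = 11/12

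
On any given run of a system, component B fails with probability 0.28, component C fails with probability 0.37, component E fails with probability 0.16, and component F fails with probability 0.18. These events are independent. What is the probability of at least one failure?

0.68756032

Independence gives P(none) = ∏(1 − pᵢ).
P(none) = (1 − 0.28) × (1 − 0.37) × (1 − 0.16) × (1 − 0.18) = 0.72 × 0.63 × 0.84 × 0.82 = 0.31243968
P(at least one) = 1 − 0.31243968 = 0.68756032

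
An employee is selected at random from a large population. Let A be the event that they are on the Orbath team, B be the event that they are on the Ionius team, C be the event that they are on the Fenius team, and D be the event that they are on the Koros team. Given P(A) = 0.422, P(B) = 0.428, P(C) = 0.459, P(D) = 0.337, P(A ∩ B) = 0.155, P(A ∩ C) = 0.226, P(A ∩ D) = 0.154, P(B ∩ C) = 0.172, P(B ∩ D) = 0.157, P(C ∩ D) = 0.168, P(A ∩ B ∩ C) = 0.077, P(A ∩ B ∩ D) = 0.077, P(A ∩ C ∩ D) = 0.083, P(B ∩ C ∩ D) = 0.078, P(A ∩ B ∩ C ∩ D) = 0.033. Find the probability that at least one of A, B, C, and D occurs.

0.896

Apply inclusion-exclusion:
P(A ∪ B ∪ C ∪ D) = 0.422 + 0.428 + 0.459 + 0.337 − 0.155 − 0.226 − 0.154 − 0.172 − 0.157 − 0.168 + 0.077 + 0.077 + 0.083 + 0.078 − 0.033 = 0.896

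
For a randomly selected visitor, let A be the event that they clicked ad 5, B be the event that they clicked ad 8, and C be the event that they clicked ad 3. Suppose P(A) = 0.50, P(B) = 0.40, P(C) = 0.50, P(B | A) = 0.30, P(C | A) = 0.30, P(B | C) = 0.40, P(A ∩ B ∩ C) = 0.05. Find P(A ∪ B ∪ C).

0.95

P(A ∩ B) = P(A)·P(B|A) = 0.50 × 0.30 = 0.15
P(A ∩ C) = P(A)·P(C|A) = 0.50 × 0.30 = 0.15
P(B ∩ C) = P(C)·P(B|C) = 0.50 × 0.40 = 0.20
P(A ∪ B ∪ C) = 0.50 + 0.40 + 0.50 − 0.15 − 0.15 − 0.20 + 0.05 = 0.95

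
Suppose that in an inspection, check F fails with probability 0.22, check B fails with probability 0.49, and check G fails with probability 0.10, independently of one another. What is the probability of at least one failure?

0.64198

P(none) = (1 − 0.22) × (1 − 0.49) × (1 − 0.10) = 0.78 × 0.51 × 0.90 = 0.35802
P(at least one) = 1 − 0.35802 = 0.64198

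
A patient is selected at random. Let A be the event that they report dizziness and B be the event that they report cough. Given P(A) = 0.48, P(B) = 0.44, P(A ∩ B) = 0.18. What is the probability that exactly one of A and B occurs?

0.56

P(exactly one) = 0.48 + 0.44 − 2·0.18 = 0.56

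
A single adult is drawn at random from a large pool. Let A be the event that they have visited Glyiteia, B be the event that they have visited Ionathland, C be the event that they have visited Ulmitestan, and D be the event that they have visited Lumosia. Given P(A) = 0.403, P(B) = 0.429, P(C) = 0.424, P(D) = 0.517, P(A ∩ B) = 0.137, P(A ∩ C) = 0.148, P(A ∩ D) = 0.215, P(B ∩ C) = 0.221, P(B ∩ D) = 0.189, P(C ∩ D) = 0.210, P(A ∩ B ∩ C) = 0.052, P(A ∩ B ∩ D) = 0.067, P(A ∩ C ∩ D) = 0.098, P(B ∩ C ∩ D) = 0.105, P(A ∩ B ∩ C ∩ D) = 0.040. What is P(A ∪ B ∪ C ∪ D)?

P(A ∪ B ∪ C ∪ D) = 0.403 + 0.429 + 0.424 + 0.517 − 0.137 − 0.148 − 0.215 − 0.221 − 0.189 − 0.210 + 0.052 + 0.067 + 0.098 + 0.105 − 0.040 = 0.935

0.935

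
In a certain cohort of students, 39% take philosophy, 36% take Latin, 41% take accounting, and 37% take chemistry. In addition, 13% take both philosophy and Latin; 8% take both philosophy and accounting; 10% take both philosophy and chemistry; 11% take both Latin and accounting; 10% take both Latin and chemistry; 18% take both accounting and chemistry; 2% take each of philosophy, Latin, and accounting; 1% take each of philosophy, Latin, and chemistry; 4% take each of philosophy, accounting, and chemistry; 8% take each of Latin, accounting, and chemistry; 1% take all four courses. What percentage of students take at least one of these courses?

97%

Apply inclusion-exclusion:
P(union) = 39 + 36 + 41 + 37 − 13 − 8 − 10 − 11 − 10 − 18 + 2 + 1 + 4 + 8 − 1 = 97%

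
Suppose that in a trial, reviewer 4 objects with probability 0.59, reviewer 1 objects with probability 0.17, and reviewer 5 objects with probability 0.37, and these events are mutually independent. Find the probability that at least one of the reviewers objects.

0.785611

P(none) = (1 − 0.59) × (1 − 0.17) × (1 − 0.37) = 0.41 × 0.83 × 0.63 = 0.214389
P(at least one) = 1 − 0.214389 = 0.785611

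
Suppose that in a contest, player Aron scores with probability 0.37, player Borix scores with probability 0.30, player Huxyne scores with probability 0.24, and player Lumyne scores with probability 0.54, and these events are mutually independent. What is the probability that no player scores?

P(none) = (1 − 0.37) × (1 − 0.30) × (1 − 0.24) × (1 − 0.54) = 0.63 × 0.70 × 0.76 × 0.46 = 0.1541736

0.1541736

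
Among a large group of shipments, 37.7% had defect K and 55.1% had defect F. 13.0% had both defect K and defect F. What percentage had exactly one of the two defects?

66.8%

P(exactly one) = 37.7 + 55.1 − 2·13.0 = 66.8%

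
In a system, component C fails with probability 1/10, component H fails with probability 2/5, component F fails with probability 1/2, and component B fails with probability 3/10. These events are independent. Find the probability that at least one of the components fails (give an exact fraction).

811/1000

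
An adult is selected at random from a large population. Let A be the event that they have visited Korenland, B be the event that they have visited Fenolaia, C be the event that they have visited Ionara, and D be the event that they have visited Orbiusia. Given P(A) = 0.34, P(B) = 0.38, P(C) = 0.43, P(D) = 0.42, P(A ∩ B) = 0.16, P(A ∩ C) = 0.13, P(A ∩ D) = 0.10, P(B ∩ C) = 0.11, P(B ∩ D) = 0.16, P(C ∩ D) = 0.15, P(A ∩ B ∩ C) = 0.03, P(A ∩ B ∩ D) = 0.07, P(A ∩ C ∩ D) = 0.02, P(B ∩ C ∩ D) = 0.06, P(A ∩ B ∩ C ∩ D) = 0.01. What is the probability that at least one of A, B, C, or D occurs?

0.93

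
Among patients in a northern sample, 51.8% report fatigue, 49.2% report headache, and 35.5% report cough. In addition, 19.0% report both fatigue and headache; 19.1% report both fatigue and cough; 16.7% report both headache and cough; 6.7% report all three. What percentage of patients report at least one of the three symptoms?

P(≥1) = 51.8 + 49.2 + 35.5 − 19.0 − 19.1 − 16.7 + 6.7 = 88.4%

88.4%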